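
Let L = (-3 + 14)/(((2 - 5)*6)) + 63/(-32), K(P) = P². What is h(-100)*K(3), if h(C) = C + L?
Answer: -29543/32 ≈ -923.22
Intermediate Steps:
L = -743/288 (L = 11/((-3*6)) + 63*(-1/32) = 11/(-18) - 63/32 = 11*(-1/18) - 63/32 = -11/18 - 63/32 = -743/288 ≈ -2.5799)
h(C) = -743/288 + C (h(C) = C - 743/288 = -743/288 + C)
h(-100)*K(3) = (-743/288 - 100)*3² = -29543/288*9 = -29543/32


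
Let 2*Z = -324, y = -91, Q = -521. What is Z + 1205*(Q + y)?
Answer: -737622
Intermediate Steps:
Z = -162 (Z = (1/2)*(-324) = -162)
Z + 1205*(Q + y) = -162 + 1205*(-521 - 91) = -162 + 1205*(-612) = -162 - 737460 = -737622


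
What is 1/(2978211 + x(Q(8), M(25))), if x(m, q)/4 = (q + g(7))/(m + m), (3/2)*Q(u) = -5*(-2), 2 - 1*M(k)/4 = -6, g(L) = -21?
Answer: 10/29782143 ≈ 3.3577e-7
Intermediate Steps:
M(k) = 32 (M(k) = 8 - 4*(-6) = 8 + 24 = 32)
Q(u) = 20/3 (Q(u) = 2*(-5*(-2))/3 = (2/3)*10 = 20/3)
x(m, q) = 2*(-21 + q)/m (x(m, q) = 4*((q - 21)/(m + m)) = 4*((-21 + q)/((2*m))) = 4*((-21 + q)*(1/(2*m))) = 4*((-21 + q)/(2*m)) = 2*(-21 + q)/m)
1/(2978211 + x(Q(8), M(25))) = 1/(2978211 + 2*(-21 + 32)/(20/3)) = 1/(2978211 + 2*(3/20)*11) = 1/(2978211 + 33/10) = 1/(29782143/10) = 10/29782143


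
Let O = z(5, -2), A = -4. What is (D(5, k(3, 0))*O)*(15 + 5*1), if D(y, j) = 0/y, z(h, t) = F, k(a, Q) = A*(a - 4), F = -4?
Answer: 0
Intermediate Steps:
k(a, Q) = 16 - 4*a (k(a, Q) = -4*(a - 4) = -4*(-4 + a) = 16 - 4*a)
z(h, t) = -4
D(y, j) = 0
O = -4
(D(5, k(3, 0))*O)*(15 + 5*1) = (0*(-4))*(15 + 5*1) = 0*(15 + 5) = 0*20 = 0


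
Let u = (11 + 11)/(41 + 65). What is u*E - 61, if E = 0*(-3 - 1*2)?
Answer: -61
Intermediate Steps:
u = 11/53 (u = 22/106 = 22*(1/106) = 11/53 ≈ 0.20755)
E = 0 (E = 0*(-3 - 2) = 0*(-5) = 0)
u*E - 61 = (11/53)*0 - 61 = 0 - 61 = -61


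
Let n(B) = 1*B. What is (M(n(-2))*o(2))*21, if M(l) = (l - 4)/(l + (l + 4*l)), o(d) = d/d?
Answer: 21/2 ≈ 10.500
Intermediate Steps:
o(d) = 1
n(B) = B
M(l) = (-4 + l)/(6*l) (M(l) = (-4 + l)/(l + 5*l) = (-4 + l)/((6*l)) = (-4 + l)*(1/(6*l)) = (-4 + l)/(6*l))
(M(n(-2))*o(2))*21 = (((⅙)*(-4 - 2)/(-2))*1)*21 = (((⅙)*(-½)*(-6))*1)*21 = ((½)*1)*21 = (½)*21 = 21/2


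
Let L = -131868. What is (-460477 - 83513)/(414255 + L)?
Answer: -181330/94129 ≈ -1.9264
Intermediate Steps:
(-460477 - 83513)/(414255 + L) = (-460477 - 83513)/(414255 - 131868) = -543990/282387 = -543990*1/282387 = -181330/94129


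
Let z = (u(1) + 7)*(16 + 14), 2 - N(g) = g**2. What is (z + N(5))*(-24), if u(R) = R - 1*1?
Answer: -4488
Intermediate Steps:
u(R) = -1 + R (u(R) = R - 1 = -1 + R)
N(g) = 2 - g**2
z = 210 (z = ((-1 + 1) + 7)*(16 + 14) = (0 + 7)*30 = 7*30 = 210)
(z + N(5))*(-24) = (210 + (2 - 1*5**2))*(-24) = (210 + (2 - 1*25))*(-24) = (210 + (2 - 25))*(-24) = (210 - 23)*(-24) = 187*(-24) = -4488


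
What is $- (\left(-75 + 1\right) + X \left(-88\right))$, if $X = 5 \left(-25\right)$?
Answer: $-10926$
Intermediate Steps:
$X = -125$
$- (\left(-75 + 1\right) + X \left(-88\right)) = - (\left(-75 + 1\right) - -11000) = - (-74 + 11000) = \left(-1\right) 10926 = -10926$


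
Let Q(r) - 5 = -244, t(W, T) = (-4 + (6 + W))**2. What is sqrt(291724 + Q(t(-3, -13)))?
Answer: sqrt(291485) ≈ 539.89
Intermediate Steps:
t(W, T) = (2 + W)**2
Q(r) = -239 (Q(r) = 5 - 244 = -239)
sqrt(291724 + Q(t(-3, -13))) = sqrt(291724 - 239) = sqrt(291485)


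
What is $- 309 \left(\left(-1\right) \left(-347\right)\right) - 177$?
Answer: $-107400$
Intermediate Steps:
$- 309 \left(\left(-1\right) \left(-347\right)\right) - 177 = \left(-309\right) 347 - 177 = -107223 - 177 = -107400$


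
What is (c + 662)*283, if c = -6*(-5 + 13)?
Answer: 173762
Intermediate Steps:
c = -48 (c = -6*8 = -48)
(c + 662)*283 = (-48 + 662)*283 = 614*283 = 173762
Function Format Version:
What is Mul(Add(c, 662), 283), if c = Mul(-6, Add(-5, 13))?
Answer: 173762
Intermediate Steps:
c = -48 (c = Mul(-6, 8) = -48)
Mul(Add(c, 662), 283) = Mul(Add(-48, 662), 283) = Mul(614, 283) = 173762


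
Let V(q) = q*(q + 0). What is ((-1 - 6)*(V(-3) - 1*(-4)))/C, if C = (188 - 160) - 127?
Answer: 91/99 ≈ 0.91919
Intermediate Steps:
V(q) = q**2 (V(q) = q*q = q**2)
C = -99 (C = 28 - 127 = -99)
((-1 - 6)*(V(-3) - 1*(-4)))/C = ((-1 - 6)*((-3)**2 - 1*(-4)))/(-99) = -7*(9 + 4)*(-1/99) = -7*13*(-1/99) = -91*(-1/99) = 91/99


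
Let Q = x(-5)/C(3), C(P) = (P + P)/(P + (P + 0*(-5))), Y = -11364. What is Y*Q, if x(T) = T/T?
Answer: -11364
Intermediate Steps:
x(T) = 1
C(P) = 1 (C(P) = (2*P)/(P + (P + 0)) = (2*P)/(P + P) = (2*P)/((2*P)) = (2*P)*(1/(2*P)) = 1)
Q = 1 (Q = 1/1 = 1*1 = 1)
Y*Q = -11364*1 = -11364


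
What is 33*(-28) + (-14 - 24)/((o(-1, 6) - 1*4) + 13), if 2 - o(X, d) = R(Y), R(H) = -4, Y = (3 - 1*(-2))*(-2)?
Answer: -13898/15 ≈ -926.53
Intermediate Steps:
Y = -10 (Y = (3 + 2)*(-2) = 5*(-2) = -10)
o(X, d) = 6 (o(X, d) = 2 - 1*(-4) = 2 + 4 = 6)
33*(-28) + (-14 - 24)/((o(-1, 6) - 1*4) + 13) = 33*(-28) + (-14 - 24)/((6 - 1*4) + 13) = -924 - 38/((6 - 4) + 13) = -924 - 38/(2 + 13) = -924 - 38/15 = -13898/15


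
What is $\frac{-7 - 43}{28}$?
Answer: $- \frac{25}{14} \approx -1.7857$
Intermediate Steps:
$\frac{-7 - 43}{28} = \frac{1}{28} \left(-50\right) = - \frac{25}{14}$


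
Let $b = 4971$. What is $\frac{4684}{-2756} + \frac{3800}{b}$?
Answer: $- \frac{3202841}{3425019} \approx -0.93513$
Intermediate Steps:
$\frac{4684}{-2756} + \frac{3800}{b} = \frac{4684}{-2756} + \frac{3800}{4971} = 4684 \left(- \frac{1}{2756}\right) + 3800 \cdot \frac{1}{4971} = - \frac{1171}{689} + \frac{3800}{4971} = - \frac{3202841}{3425019}$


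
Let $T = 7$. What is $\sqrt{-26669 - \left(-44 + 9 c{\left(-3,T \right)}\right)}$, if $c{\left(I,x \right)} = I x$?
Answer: $2 i \sqrt{6609} \approx 162.59 i$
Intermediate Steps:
$\sqrt{-26669 - \left(-44 + 9 c{\left(-3,T \right)}\right)} = \sqrt{-26669 - \left(-44 + 9 \left(\left(-3\right) 7\right)\right)} = \sqrt{-26669 + \left(\left(-9\right) \left(-21\right) + 44\right)} = \sqrt{-26669 + \left(189 + 44\right)} = \sqrt{-26669 + 233} = \sqrt{-26436} = 2 i \sqrt{6609}$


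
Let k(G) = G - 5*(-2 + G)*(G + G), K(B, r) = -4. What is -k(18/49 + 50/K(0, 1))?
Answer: 4146043/2401 ≈ 1726.8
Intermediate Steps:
k(G) = G - 10*G*(-2 + G) (k(G) = G - 5*(-2 + G)*2*G = G - 10*G*(-2 + G))
-k(18/49 + 50/K(0, 1)) = -(18/49 + 50/(-4))*(21 - 10*(18/49 + 50/(-4))) = -(18*(1/49) + 50*(-1/4))*(21 - 10*(18*(1/49) + 50*(-1/4))) = -(18/49 - 25/2)*(21 - 10*(18/49 - 25/2)) = -(-1189)*(21 - 10*(-1189/98))/98 = -(-1189)*(21 + 5945/49)/98 = -(-1189)*6974/(98*49) = -1*(-4146043/2401) = 4146043/2401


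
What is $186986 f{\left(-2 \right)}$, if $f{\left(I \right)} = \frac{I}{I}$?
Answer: $186986$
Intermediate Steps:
$f{\left(I \right)} = 1$
$186986 f{\left(-2 \right)} = 186986 \cdot 1 = 186986$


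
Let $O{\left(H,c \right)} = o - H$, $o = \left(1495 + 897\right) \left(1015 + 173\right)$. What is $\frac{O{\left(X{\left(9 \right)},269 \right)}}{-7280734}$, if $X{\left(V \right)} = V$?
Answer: $- \frac{2841687}{7280734} \approx -0.3903$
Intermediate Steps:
$o = 2841696$ ($o = 2392 \cdot 1188 = 2841696$)
$O{\left(H,c \right)} = 2841696 - H$
$\frac{O{\left(X{\left(9 \right)},269 \right)}}{-7280734} = \frac{2841696 - 9}{-7280734} = \left(2841696 - 9\right) \left(- \frac{1}{7280734}\right) = 2841687 \left(- \frac{1}{7280734}\right) = - \frac{2841687}{7280734}$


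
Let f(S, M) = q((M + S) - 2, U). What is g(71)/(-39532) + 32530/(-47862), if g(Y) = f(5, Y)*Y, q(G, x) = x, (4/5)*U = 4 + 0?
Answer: -651483485/946040292 ≈ -0.68864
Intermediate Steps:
U = 5 (U = 5*(4 + 0)/4 = (5/4)*4 = 5)
f(S, M) = 5
g(Y) = 5*Y
g(71)/(-39532) + 32530/(-47862) = (5*71)/(-39532) + 32530/(-47862) = 355*(-1/39532) + 32530*(-1/47862) = -355/39532 - 16265/23931 = -651483485/946040292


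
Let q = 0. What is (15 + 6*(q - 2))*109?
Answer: 327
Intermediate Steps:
(15 + 6*(q - 2))*109 = (15 + 6*(0 - 2))*109 = (15 + 6*(-2))*109 = (15 - 12)*109 = 3*109 = 327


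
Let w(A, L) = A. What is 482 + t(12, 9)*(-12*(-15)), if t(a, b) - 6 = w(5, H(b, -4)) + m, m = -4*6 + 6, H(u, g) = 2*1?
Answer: -778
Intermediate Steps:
H(u, g) = 2
m = -18 (m = -24 + 6 = -18)
t(a, b) = -7 (t(a, b) = 6 + (5 - 18) = 6 - 13 = -7)
482 + t(12, 9)*(-12*(-15)) = 482 - (-84)*(-15) = 482 - 7*180 = 482 - 1260 = -778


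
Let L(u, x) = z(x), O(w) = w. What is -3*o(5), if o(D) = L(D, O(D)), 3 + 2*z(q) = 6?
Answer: -9/2 ≈ -4.5000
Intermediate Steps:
z(q) = 3/2 (z(q) = -3/2 + (1/2)*6 = -3/2 + 3 = 3/2)
L(u, x) = 3/2
o(D) = 3/2
-3*o(5) = -3*3/2 = -9/2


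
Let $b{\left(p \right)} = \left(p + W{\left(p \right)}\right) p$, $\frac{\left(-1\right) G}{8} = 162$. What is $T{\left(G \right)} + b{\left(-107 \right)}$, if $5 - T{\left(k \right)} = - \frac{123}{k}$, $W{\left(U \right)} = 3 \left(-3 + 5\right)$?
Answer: $\frac{4670743}{432} \approx 10812.0$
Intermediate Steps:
$G = -1296$ ($G = \left(-8\right) 162 = -1296$)
$W{\left(U \right)} = 6$ ($W{\left(U \right)} = 3 \cdot 2 = 6$)
$T{\left(k \right)} = 5 + \frac{123}{k}$ ($T{\left(k \right)} = 5 - - \frac{123}{k} = 5 + \frac{123}{k}$)
$b{\left(p \right)} = p \left(6 + p\right)$ ($b{\left(p \right)} = \left(p + 6\right) p = \left(6 + p\right) p = p \left(6 + p\right)$)
$T{\left(G \right)} + b{\left(-107 \right)} = \left(5 + \frac{123}{-1296}\right) - 107 \left(6 - 107\right) = \left(5 + 123 \left(- \frac{1}{1296}\right)\right) - -10807 = \left(5 - \frac{41}{432}\right) + 10807 = \frac{2119}{432} + 10807 = \frac{4670743}{432}$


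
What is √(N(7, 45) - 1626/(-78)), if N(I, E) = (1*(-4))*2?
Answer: √2171/13 ≈ 3.5842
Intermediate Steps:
N(I, E) = -8 (N(I, E) = -4*2 = -8)
√(N(7, 45) - 1626/(-78)) = √(-8 - 1626/(-78)) = √(-8 - 1626*(-1/78)) = √(-8 + 271/13) = √(167/13) = √2171/13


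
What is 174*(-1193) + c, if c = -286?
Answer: -207868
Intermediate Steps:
174*(-1193) + c = 174*(-1193) - 286 = -207582 - 286 = -207868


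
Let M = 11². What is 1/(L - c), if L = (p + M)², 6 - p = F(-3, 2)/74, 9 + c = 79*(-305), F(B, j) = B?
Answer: 5476/220372305 ≈ 2.4849e-5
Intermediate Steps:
c = -24104 (c = -9 + 79*(-305) = -9 - 24095 = -24104)
M = 121
p = 447/74 (p = 6 - (-3)/74 = 6 - 1*(-3/74) = 6 + 3/74 = 447/74 ≈ 6.0405)
L = 88378801/5476 (L = (447/74 + 121)² = (9401/74)² = 88378801/5476 ≈ 16139.)
1/(L - c) = 1/(88378801/5476 - 1*(-24104)) = 1/(88378801/5476 + 24104) = 1/(220372305/5476) = 5476/220372305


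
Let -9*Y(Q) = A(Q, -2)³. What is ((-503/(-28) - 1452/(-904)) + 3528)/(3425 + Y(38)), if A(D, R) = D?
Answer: -101020617/76084708 ≈ -1.3277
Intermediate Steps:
Y(Q) = -Q³/9
((-503/(-28) - 1452/(-904)) + 3528)/(3425 + Y(38)) = ((-503/(-28) - 1452/(-904)) + 3528)/(3425 - ⅑*38³) = ((-503*(-1/28) - 1452*(-1/904)) + 3528)/(3425 - ⅑*54872) = ((503/28 + 363/226) + 3528)/(3425 - 54872/9) = (61921/3164 + 3528)/(-24047/9) = (11224513/3164)*(-9/24047) = -101020617/76084708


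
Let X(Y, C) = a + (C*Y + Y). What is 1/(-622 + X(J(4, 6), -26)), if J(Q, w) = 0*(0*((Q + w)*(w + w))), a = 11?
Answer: -1/611 ≈ -0.0016367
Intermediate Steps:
J(Q, w) = 0 (J(Q, w) = 0*(0*((Q + w)*(2*w))) = 0*(0*(2*w*(Q + w))) = 0*0 = 0)
X(Y, C) = 11 + Y + C*Y (X(Y, C) = 11 + (C*Y + Y) = 11 + (Y + C*Y) = 11 + Y + C*Y)
1/(-622 + X(J(4, 6), -26)) = 1/(-622 + (11 + 0 - 26*0)) = 1/(-622 + (11 + 0 + 0)) = 1/(-622 + 11) = 1/(-611) = -1/611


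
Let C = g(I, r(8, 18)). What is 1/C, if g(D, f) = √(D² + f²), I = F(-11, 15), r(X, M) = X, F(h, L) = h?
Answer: √185/185 ≈ 0.073521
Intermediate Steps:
I = -11
C = √185 (C = √((-11)² + 8²) = √(121 + 64) = √185 ≈ 13.601)
1/C = 1/(√185) = √185/185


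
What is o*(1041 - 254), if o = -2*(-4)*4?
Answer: 25184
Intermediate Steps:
o = 32 (o = 8*4 = 32)
o*(1041 - 254) = 32*(1041 - 254) = 32*787 = 25184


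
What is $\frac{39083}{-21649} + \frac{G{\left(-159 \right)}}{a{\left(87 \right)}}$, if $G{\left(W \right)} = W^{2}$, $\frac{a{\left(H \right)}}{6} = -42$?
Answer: $- \frac{61906365}{606172} \approx -102.13$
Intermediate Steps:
$a{\left(H \right)} = -252$ ($a{\left(H \right)} = 6 \left(-42\right) = -252$)
$\frac{39083}{-21649} + \frac{G{\left(-159 \right)}}{a{\left(87 \right)}} = \frac{39083}{-21649} + \frac{\left(-159\right)^{2}}{-252} = 39083 \left(- \frac{1}{21649}\right) + 25281 \left(- \frac{1}{252}\right) = - \frac{39083}{21649} - \frac{2809}{28} = - \frac{61906365}{606172}$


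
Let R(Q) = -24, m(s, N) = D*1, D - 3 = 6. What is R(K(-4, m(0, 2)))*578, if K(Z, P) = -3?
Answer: -13872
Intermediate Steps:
D = 9 (D = 3 + 6 = 9)
m(s, N) = 9 (m(s, N) = 9*1 = 9)
R(K(-4, m(0, 2)))*578 = -24*578 = -13872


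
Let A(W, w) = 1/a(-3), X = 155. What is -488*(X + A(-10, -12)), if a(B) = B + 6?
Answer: -227408/3 ≈ -75803.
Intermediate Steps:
a(B) = 6 + B
A(W, w) = ⅓ (A(W, w) = 1/(6 - 3) = 1/3 = ⅓)
-488*(X + A(-10, -12)) = -488*(155 + ⅓) = -488*466/3 = -227408/3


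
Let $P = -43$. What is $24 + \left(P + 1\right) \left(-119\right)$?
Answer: $5022$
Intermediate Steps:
$24 + \left(P + 1\right) \left(-119\right) = 24 + \left(-43 + 1\right) \left(-119\right) = 24 - -4998 = 24 + 4998 = 5022$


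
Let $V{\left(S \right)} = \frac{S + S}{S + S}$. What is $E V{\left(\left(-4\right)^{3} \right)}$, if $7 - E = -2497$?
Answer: $2504$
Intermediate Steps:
$E = 2504$ ($E = 7 - -2497 = 7 + 2497 = 2504$)
$V{\left(S \right)} = 1$ ($V{\left(S \right)} = \frac{2 S}{2 S} = 2 S \frac{1}{2 S} = 1$)
$E V{\left(\left(-4\right)^{3} \right)} = 2504 \cdot 1 = 2504$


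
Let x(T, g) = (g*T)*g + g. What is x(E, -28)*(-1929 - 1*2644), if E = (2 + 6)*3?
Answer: -85917524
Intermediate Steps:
E = 24 (E = 8*3 = 24)
x(T, g) = g + T*g**2 (x(T, g) = (T*g)*g + g = T*g**2 + g = g + T*g**2)
x(E, -28)*(-1929 - 1*2644) = (-28*(1 + 24*(-28)))*(-1929 - 1*2644) = (-28*(1 - 672))*(-1929 - 2644) = -28*(-671)*(-4573) = 18788*(-4573) = -85917524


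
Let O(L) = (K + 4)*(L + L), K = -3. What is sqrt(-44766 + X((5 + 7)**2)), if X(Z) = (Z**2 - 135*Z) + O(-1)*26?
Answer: I*sqrt(43522) ≈ 208.62*I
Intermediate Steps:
O(L) = 2*L (O(L) = (-3 + 4)*(L + L) = 1*(2*L) = 2*L)
X(Z) = -52 + Z**2 - 135*Z (X(Z) = (Z**2 - 135*Z) + (2*(-1))*26 = (Z**2 - 135*Z) - 2*26 = (Z**2 - 135*Z) - 52 = -52 + Z**2 - 135*Z)
sqrt(-44766 + X((5 + 7)**2)) = sqrt(-44766 + (-52 + ((5 + 7)**2)**2 - 135*(5 + 7)**2)) = sqrt(-44766 + (-52 + (12**2)**2 - 135*12**2)) = sqrt(-44766 + (-52 + 144**2 - 135*144)) = sqrt(-44766 + (-52 + 20736 - 19440)) = sqrt(-44766 + 1244) = sqrt(-43522) = I*sqrt(43522)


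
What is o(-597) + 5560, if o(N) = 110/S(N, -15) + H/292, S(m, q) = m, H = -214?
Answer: 484540781/87162 ≈ 5559.1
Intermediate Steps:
o(N) = -107/146 + 110/N (o(N) = 110/N - 214/292 = 110/N - 214*1/292 = 110/N - 107/146 = -107/146 + 110/N)
o(-597) + 5560 = (-107/146 + 110/(-597)) + 5560 = (-107/146 + 110*(-1/597)) + 5560 = (-107/146 - 110/597) + 5560 = -79939/87162 + 5560 = 484540781/87162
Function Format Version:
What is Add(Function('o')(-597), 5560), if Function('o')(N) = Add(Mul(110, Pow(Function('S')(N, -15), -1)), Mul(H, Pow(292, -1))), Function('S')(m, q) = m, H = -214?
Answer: Rational(484540781, 87162) ≈ 5559.1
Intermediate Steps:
Function('o')(N) = Add(Rational(-107, 146), Mul(110, Pow(N, -1))) (Function('o')(N) = Add(Mul(110, Pow(N, -1)), Mul(-214, Pow(292, -1))) = Add(Mul(110, Pow(N, -1)), Mul(-214, Rational(1, 292))) = Add(Mul(110, Pow(N, -1)), Rational(-107, 146)) = Add(Rational(-107, 146), Mul(110, Pow(N, -1))))
Add(Function('o')(-597), 5560) = Add(Add(Rational(-107, 146), Mul(110, Pow(-597, -1))), 5560) = Add(Add(Rational(-107, 146), Mul(110, Rational(-1, 597))), 5560) = Add(Add(Rational(-107, 146), Rational(-110, 597)), 5560) = Add(Rational(-79939, 87162), 5560) = Rational(484540781, 87162)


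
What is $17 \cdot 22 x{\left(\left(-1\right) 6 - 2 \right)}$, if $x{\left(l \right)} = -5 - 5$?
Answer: $-3740$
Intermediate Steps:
$x{\left(l \right)} = -10$ ($x{\left(l \right)} = -5 - 5 = -10$)
$17 \cdot 22 x{\left(\left(-1\right) 6 - 2 \right)} = 17 \cdot 22 \left(-10\right) = 374 \left(-10\right) = -3740$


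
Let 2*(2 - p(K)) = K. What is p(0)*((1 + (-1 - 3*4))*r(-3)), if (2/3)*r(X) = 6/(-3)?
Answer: 72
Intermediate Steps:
r(X) = -3 (r(X) = 3*(6/(-3))/2 = 3*(6*(-⅓))/2 = (3/2)*(-2) = -3)
p(K) = 2 - K/2
p(0)*((1 + (-1 - 3*4))*r(-3)) = (2 - ½*0)*((1 + (-1 - 3*4))*(-3)) = (2 + 0)*((1 + (-1 - 12))*(-3)) = 2*((1 - 13)*(-3)) = 2*(-12*(-3)) = 2*36 = 72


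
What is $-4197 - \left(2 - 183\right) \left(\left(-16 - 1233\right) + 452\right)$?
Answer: $-148454$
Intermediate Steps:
$-4197 - \left(2 - 183\right) \left(\left(-16 - 1233\right) + 452\right) = -4197 - - 181 \left(-1249 + 452\right) = -4197 - \left(-181\right) \left(-797\right) = -4197 - 144257 = -148454$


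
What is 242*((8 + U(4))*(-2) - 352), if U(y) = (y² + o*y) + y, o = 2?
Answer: -102608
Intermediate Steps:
U(y) = y² + 3*y (U(y) = (y² + 2*y) + y = y² + 3*y)
242*((8 + U(4))*(-2) - 352) = 242*((8 + 4*(3 + 4))*(-2) - 352) = 242*((8 + 4*7)*(-2) - 352) = 242*((8 + 28)*(-2) - 352) = 242*(36*(-2) - 352) = 242*(-72 - 352) = 242*(-424) = -102608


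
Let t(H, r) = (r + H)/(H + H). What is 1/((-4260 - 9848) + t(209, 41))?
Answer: -209/2948447 ≈ -7.0885e-5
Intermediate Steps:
t(H, r) = (H + r)/(2*H) (t(H, r) = (H + r)/((2*H)) = (H + r)*(1/(2*H)) = (H + r)/(2*H))
1/((-4260 - 9848) + t(209, 41)) = 1/((-4260 - 9848) + (½)*(209 + 41)/209) = 1/(-14108 + (½)*(1/209)*250) = 1/(-14108 + 125/209) = 1/(-2948447/209) = -209/2948447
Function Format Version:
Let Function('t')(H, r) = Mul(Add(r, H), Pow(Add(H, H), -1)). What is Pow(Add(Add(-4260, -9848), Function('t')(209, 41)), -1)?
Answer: Rational(-209, 2948447) ≈ -7.0885e-5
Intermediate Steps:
Function('t')(H, r) = Mul(Rational(1, 2), Pow(H, -1), Add(H, r)) (Function('t')(H, r) = Mul(Add(H, r), Pow(Mul(2, H), -1)) = Mul(Add(H, r), Mul(Rational(1, 2), Pow(H, -1))) = Mul(Rational(1, 2), Pow(H, -1), Add(H, r)))
Pow(Add(Add(-4260, -9848), Function('t')(209, 41)), -1) = Pow(Add(Add(-4260, -9848), Mul(Rational(1, 2), Pow(209, -1), Add(209, 41))), -1) = Pow(Add(-14108, Mul(Rational(1, 2), Rational(1, 209), 250)), -1) = Pow(Add(-14108, Rational(125, 209)), -1) = Pow(Rational(-2948447, 209), -1) = Rational(-209, 2948447)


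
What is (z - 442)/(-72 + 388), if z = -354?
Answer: -199/79 ≈ -2.5190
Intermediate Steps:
(z - 442)/(-72 + 388) = (-354 - 442)/(-72 + 388) = -796/316 = -796*1/316 = -199/79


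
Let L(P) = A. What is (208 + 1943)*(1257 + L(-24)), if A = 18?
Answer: 2742525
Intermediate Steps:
L(P) = 18
(208 + 1943)*(1257 + L(-24)) = (208 + 1943)*(1257 + 18) = 2151*1275 = 2742525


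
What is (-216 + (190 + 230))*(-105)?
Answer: -21420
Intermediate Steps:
(-216 + (190 + 230))*(-105) = (-216 + 420)*(-105) = 204*(-105) = -21420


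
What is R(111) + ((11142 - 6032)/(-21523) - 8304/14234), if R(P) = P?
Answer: 16877158835/153179191 ≈ 110.18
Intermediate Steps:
R(111) + ((11142 - 6032)/(-21523) - 8304/14234) = 111 + ((11142 - 6032)/(-21523) - 8304/14234) = 111 + (5110*(-1/21523) - 8304*1/14234) = 111 + (-5110/21523 - 4152/7117) = 111 - 125731366/153179191 = 16877158835/153179191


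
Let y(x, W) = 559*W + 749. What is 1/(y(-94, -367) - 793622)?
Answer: -1/998026 ≈ -1.0020e-6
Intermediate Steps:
y(x, W) = 749 + 559*W
1/(y(-94, -367) - 793622) = 1/((749 + 559*(-367)) - 793622) = 1/((749 - 205153) - 793622) = 1/(-204404 - 793622) = 1/(-998026) = -1/998026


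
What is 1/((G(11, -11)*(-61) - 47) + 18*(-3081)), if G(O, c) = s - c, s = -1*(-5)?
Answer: -1/56481 ≈ -1.7705e-5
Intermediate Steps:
s = 5
G(O, c) = 5 - c
1/((G(11, -11)*(-61) - 47) + 18*(-3081)) = 1/(((5 - 1*(-11))*(-61) - 47) + 18*(-3081)) = 1/(((5 + 11)*(-61) - 47) - 55458) = 1/((16*(-61) - 47) - 55458) = 1/((-976 - 47) - 55458) = 1/(-1023 - 55458) = 1/(-56481) = -1/56481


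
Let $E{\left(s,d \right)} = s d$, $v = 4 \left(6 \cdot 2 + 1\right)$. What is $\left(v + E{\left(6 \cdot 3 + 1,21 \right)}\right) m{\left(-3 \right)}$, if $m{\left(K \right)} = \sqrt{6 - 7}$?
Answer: $451 i \approx 451.0 i$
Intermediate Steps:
$m{\left(K \right)} = i$ ($m{\left(K \right)} = \sqrt{-1} = i$)
$v = 52$ ($v = 4 \left(12 + 1\right) = 4 \cdot 13 = 52$)
$E{\left(s,d \right)} = d s$
$\left(v + E{\left(6 \cdot 3 + 1,21 \right)}\right) m{\left(-3 \right)} = \left(52 + 21 \left(6 \cdot 3 + 1\right)\right) i = \left(52 + 21 \left(18 + 1\right)\right) i = \left(52 + 21 \cdot 19\right) i = \left(52 + 399\right) i = 451 i$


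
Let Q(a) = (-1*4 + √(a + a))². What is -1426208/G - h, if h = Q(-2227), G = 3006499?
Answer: 13341416354/3006499 + 8*I*√4454 ≈ 4437.5 + 533.91*I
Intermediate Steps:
Q(a) = (-4 + √2*√a)² (Q(a) = (-4 + √(2*a))² = (-4 + √2*√a)²)
h = (-4 + I*√4454)² (h = (-4 + √2*√(-2227))² = (-4 + √2*(I*√2227))² = (-4 + I*√4454)² ≈ -4438.0 - 533.91*I)
-1426208/G - h = -1426208/3006499 - (4 - I*√4454)²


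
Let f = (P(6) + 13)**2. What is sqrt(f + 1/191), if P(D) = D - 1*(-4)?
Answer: 4*sqrt(1206165)/191 ≈ 23.000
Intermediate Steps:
P(D) = 4 + D (P(D) = D + 4 = 4 + D)
f = 529 (f = ((4 + 6) + 13)**2 = (10 + 13)**2 = 23**2 = 529)
sqrt(f + 1/191) = sqrt(529 + 1/191) = sqrt(101040/191) = 4*sqrt(1206165)/191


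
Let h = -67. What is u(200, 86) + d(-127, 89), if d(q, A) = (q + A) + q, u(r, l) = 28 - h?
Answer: -70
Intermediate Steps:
u(r, l) = 95 (u(r, l) = 28 - 1*(-67) = 28 + 67 = 95)
d(q, A) = A + 2*q (d(q, A) = (A + q) + q = A + 2*q)
u(200, 86) + d(-127, 89) = 95 + (89 + 2*(-127)) = 95 + (89 - 254) = 95 - 165 = -70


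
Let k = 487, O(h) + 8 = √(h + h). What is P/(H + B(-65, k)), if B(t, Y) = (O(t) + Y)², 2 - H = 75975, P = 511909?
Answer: 39247551121/11815925782 - 245204411*I*√130/11815925782 ≈ 3.3216 - 0.23661*I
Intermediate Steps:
H = -75973 (H = 2 - 1*75975 = 2 - 75975 = -75973)
O(h) = -8 + √2*√h (O(h) = -8 + √(h + h) = -8 + √(2*h) = -8 + √2*√h)
B(t, Y) = (-8 + Y + √2*√t)² (B(t, Y) = ((-8 + √2*√t) + Y)² = (-8 + Y + √2*√t)²)
P/(H + B(-65, k)) = 511909/(-75973 + (-8 + 487 + √2*√(-65))²) = 511909/(-75973 + (-8 + 487 + √2*(I*√65))²) = 511909/(-75973 + (-8 + 487 + I*√130)²) = 511909/(-75973 + (479 + I*√130)²)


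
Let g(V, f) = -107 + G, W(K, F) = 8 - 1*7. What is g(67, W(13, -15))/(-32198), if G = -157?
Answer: 132/16099 ≈ 0.0081993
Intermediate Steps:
W(K, F) = 1 (W(K, F) = 8 - 7 = 1)
g(V, f) = -264 (g(V, f) = -107 - 157 = -264)
g(67, W(13, -15))/(-32198) = -264/(-32198) = -264*(-1/32198) = 132/16099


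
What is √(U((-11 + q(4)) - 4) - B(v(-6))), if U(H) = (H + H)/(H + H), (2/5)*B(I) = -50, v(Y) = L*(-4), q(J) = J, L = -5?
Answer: 3*√14 ≈ 11.225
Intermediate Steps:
v(Y) = 20 (v(Y) = -5*(-4) = 20)
B(I) = -125 (B(I) = (5/2)*(-50) = -125)
U(H) = 1 (U(H) = (2*H)/((2*H)) = (2*H)*(1/(2*H)) = 1)
√(U((-11 + q(4)) - 4) - B(v(-6))) = √(1 - 1*(-125)) = √(1 + 125) = √126 = 3*√14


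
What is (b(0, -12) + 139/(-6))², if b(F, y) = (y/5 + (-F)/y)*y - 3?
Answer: 6241/900 ≈ 6.9344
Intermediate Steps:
b(F, y) = -3 + y*(y/5 - F/y) (b(F, y) = (y*(⅕) - F/y)*y - 3 = (y/5 - F/y)*y - 3 = y*(y/5 - F/y) - 3 = -3 + y*(y/5 - F/y))
(b(0, -12) + 139/(-6))² = ((-3 - 1*0 + (⅕)*(-12)²) + 139/(-6))² = ((-3 + 0 + (⅕)*144) + 139*(-⅙))² = ((-3 + 0 + 144/5) - 139/6)² = (129/5 - 139/6)² = (79/30)² = 6241/900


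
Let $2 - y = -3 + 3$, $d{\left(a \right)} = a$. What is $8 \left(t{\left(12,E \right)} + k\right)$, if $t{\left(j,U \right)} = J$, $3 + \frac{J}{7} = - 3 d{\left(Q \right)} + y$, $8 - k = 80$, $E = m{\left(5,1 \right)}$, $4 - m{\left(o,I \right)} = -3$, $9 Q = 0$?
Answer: $-632$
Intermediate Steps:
$Q = 0$ ($Q = \frac{1}{9} \cdot 0 = 0$)
$m{\left(o,I \right)} = 7$ ($m{\left(o,I \right)} = 4 - -3 = 4 + 3 = 7$)
$E = 7$
$y = 2$ ($y = 2 - \left(-3 + 3\right) = 2 - 0 = 2 + 0 = 2$)
$k = -72$ ($k = 8 - 80 = -72$)
$J = -7$ ($J = -21 + 7 \left(\left(-3\right) 0 + 2\right) = -21 + 7 \left(0 + 2\right) = -21 + 7 \cdot 2 = -21 + 14 = -7$)
$t{\left(j,U \right)} = -7$
$8 \left(t{\left(12,E \right)} + k\right) = 8 \left(-7 - 72\right) = 8 \left(-79\right) = -632$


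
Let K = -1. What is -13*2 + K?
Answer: -27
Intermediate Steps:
-13*2 + K = -13*2 - 1 = -26 - 1 = -27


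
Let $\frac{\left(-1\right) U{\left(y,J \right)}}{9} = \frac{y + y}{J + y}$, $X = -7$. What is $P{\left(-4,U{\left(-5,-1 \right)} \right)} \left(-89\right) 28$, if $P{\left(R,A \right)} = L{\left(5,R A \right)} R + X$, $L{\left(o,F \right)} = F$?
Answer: $615524$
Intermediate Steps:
$U{\left(y,J \right)} = - \frac{18 y}{J + y}$ ($U{\left(y,J \right)} = - 9 \frac{y + y}{J + y} = - 9 \frac{2 y}{J + y} = - \frac{18 y}{J + y}$)
$P{\left(R,A \right)} = -7 + A R^{2}$ ($P{\left(R,A \right)} = R A R - 7 = A R R - 7 = A R^{2} - 7 = -7 + A R^{2}$)
$P{\left(-4,U{\left(-5,-1 \right)} \right)} \left(-89\right) 28 = \left(-7 + \left(-18\right) \left(-5\right) \frac{1}{-1 - 5} \left(-4\right)^{2}\right) \left(-89\right) 28 = \left(-7 + \left(-18\right) \left(-5\right) \frac{1}{-6} \cdot 16\right) \left(-89\right) 28 = \left(-7 + \left(-18\right) \left(-5\right) \left(- \frac{1}{6}\right) 16\right) \left(-89\right) 28 = \left(-7 - 240\right) \left(-89\right) 28 = \left(-247\right) \left(-89\right) 28 = 21983 \cdot 28 = 615524$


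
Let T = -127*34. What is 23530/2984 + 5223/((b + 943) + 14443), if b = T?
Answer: 17250967/2064182 ≈ 8.3573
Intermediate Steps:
T = -4318
b = -4318
23530/2984 + 5223/((b + 943) + 14443) = 23530/2984 + 5223/((-4318 + 943) + 14443) = 23530*(1/2984) + 5223/(-3375 + 14443) = 11765/1492 + 5223/11068 = 17250967/2064182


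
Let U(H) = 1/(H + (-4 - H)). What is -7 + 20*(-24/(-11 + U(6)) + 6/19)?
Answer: 2393/57 ≈ 41.982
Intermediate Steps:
U(H) = -1/4 (U(H) = 1/(-4) = -1/4)
-7 + 20*(-24/(-11 + U(6)) + 6/19) = -7 + 20*(-24/(-11 - 1/4) + 6/19) = -7 + 20*(-24/(-45/4) + 6*(1/19)) = -7 + 20*(-24*(-4/45) + 6/19) = -7 + 20*(32/15 + 6/19) = -7 + 20*(698/285) = -7 + 2792/57 = 2393/57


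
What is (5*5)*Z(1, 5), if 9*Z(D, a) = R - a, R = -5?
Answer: -250/9 ≈ -27.778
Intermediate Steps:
Z(D, a) = -5/9 - a/9 (Z(D, a) = (-5 - a)/9 = -5/9 - a/9)
(5*5)*Z(1, 5) = (5*5)*(-5/9 - ⅑*5) = 25*(-5/9 - 5/9) = 25*(-10/9) = -250/9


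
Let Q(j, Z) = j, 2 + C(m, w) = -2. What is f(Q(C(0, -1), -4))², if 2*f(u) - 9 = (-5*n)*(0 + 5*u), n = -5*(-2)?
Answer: 1018081/4 ≈ 2.5452e+5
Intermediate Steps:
n = 10
C(m, w) = -4 (C(m, w) = -2 - 2 = -4)
f(u) = 9/2 - 125*u (f(u) = 9/2 + ((-5*10)*(0 + 5*u))/2 = 9/2 + (-250*u)/2 = 9/2 - 125*u)
f(Q(C(0, -1), -4))² = (9/2 - 125*(-4))² = (9/2 + 500)² = (1009/2)² = 1018081/4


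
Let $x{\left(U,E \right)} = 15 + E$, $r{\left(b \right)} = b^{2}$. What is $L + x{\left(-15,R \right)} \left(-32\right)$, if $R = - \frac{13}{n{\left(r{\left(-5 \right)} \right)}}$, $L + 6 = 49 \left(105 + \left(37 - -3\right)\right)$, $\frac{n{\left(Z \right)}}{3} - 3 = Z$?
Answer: $\frac{139103}{21} \approx 6624.0$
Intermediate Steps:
$n{\left(Z \right)} = 9 + 3 Z$
$L = 7099$ ($L = -6 + 49 \left(105 + \left(37 - -3\right)\right) = -6 + 49 \left(105 + \left(37 + 3\right)\right) = -6 + 49 \left(105 + 40\right) = -6 + 49 \cdot 145 = -6 + 7105 = 7099$)
$R = - \frac{13}{84}$ ($R = - \frac{13}{9 + 3 \left(-5\right)^{2}} = - \frac{13}{9 + 3 \cdot 25} = - \frac{13}{9 + 75} = - \frac{13}{84} \approx -0.15476$)
$L + x{\left(-15,R \right)} \left(-32\right) = 7099 + \left(15 - \frac{13}{84}\right) \left(-32\right) = 7099 + \frac{1247}{84} \left(-32\right) = 7099 - \frac{9976}{21} = \frac{139103}{21}$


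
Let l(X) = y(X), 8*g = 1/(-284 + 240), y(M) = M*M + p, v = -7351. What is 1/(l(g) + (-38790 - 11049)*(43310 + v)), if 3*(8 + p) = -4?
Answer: -371712/666167604788221 ≈ -5.5799e-10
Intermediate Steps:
p = -28/3 (p = -8 + (1/3)*(-4) = -8 - 4/3 = -28/3 ≈ -9.3333)
y(M) = -28/3 + M**2 (y(M) = M*M - 28/3 = M**2 - 28/3 = -28/3 + M**2)
g = -1/352 (g = 1/(8*(-284 + 240)) = (1/8)/(-44) = (1/8)*(-1/44) = -1/352 ≈ -0.0028409)
l(X) = -28/3 + X**2
1/(l(g) + (-38790 - 11049)*(43310 + v)) = 1/((-28/3 + (-1/352)**2) + (-38790 - 11049)*(43310 - 7351)) = 1/((-28/3 + 1/123904) - 49839*35959) = 1/(-3469309/371712 - 1792160601) = 1/(-666167604788221/371712) = -371712/666167604788221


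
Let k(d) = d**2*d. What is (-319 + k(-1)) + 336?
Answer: 16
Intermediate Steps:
k(d) = d**3
(-319 + k(-1)) + 336 = (-319 + (-1)**3) + 336 = (-319 - 1) + 336 = -320 + 336 = 16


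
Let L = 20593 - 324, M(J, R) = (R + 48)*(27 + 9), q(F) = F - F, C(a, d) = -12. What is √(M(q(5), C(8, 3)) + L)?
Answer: √21565 ≈ 146.85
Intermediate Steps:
q(F) = 0
M(J, R) = 1728 + 36*R (M(J, R) = (48 + R)*36 = 1728 + 36*R)
L = 20269
√(M(q(5), C(8, 3)) + L) = √((1728 + 36*(-12)) + 20269) = √((1728 - 432) + 20269) = √(1296 + 20269) = √21565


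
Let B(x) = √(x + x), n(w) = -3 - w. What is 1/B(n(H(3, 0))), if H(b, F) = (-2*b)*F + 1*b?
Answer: -I*√3/6 ≈ -0.28868*I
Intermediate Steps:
H(b, F) = b - 2*F*b (H(b, F) = -2*F*b + b = b - 2*F*b)
B(x) = √2*√x (B(x) = √(2*x) = √2*√x)
1/B(n(H(3, 0))) = 1/(√2*√(-3 - 3*(1 - 2*0))) = 1/(√2*√(-3 - 3*(1 + 0))) = 1/(√2*√(-3 - 3)) = 1/(√2*√(-6)) = 1/(√2*(I*√6)) = 1/(2*I*√3) = -I*√3/6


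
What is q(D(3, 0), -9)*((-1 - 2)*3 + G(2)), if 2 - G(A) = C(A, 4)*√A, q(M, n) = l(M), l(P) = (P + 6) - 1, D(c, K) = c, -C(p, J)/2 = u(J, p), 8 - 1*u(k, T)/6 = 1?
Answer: -56 + 672*√2 ≈ 894.35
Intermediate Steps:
u(k, T) = 42 (u(k, T) = 48 - 6*1 = 48 - 6 = 42)
C(p, J) = -84 (C(p, J) = -2*42 = -84)
l(P) = 5 + P (l(P) = (6 + P) - 1 = 5 + P)
q(M, n) = 5 + M
G(A) = 2 + 84*√A (G(A) = 2 - (-84)*√A = 2 + 84*√A)
q(D(3, 0), -9)*((-1 - 2)*3 + G(2)) = (5 + 3)*((-1 - 2)*3 + (2 + 84*√2)) = 8*(-3*3 + (2 + 84*√2)) = 8*(-9 + (2 + 84*√2)) = 8*(-7 + 84*√2) = -56 + 672*√2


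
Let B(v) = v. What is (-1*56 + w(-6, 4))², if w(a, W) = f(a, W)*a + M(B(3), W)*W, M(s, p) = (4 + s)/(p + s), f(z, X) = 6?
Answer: 7744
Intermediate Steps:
M(s, p) = (4 + s)/(p + s)
w(a, W) = 6*a + 7*W/(3 + W) (w(a, W) = 6*a + ((4 + 3)/(W + 3))*W = 6*a + (7/(3 + W))*W = 6*a + 7*W/(3 + W))
(-1*56 + w(-6, 4))² = (-1*56 + (7*4 + 6*(-6)*(3 + 4))/(3 + 4))² = (-56 + (28 + 6*(-6)*7)/7)² = (-56 + (28 - 252)/7)² = (-56 + (⅐)*(-224))² = (-56 - 32)² = (-88)² = 7744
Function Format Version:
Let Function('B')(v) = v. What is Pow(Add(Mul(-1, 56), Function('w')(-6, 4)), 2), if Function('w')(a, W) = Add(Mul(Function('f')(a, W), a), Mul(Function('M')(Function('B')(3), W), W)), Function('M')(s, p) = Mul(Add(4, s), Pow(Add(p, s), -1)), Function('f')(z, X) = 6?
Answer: 7744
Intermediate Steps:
Function('M')(s, p) = Mul(Pow(Add(p, s), -1), Add(4, s))
Function('w')(a, W) = Add(Mul(6, a), Mul(7, W, Pow(Add(3, W), -1))) (Function('w')(a, W) = Add(Mul(6, a), Mul(Mul(Pow(Add(W, 3), -1), Add(4, 3)), W)) = Add(Mul(6, a), Mul(Mul(Pow(Add(3, W), -1), 7), W)) = Add(Mul(6, a), Mul(Mul(7, Pow(Add(3, W), -1)), W)) = Add(Mul(6, a), Mul(7, W, Pow(Add(3, W), -1))))
Pow(Add(Mul(-1, 56), Function('w')(-6, 4)), 2) = Pow(Add(Mul(-1, 56), Mul(Pow(Add(3, 4), -1), Add(Mul(7, 4), Mul(6, -6, Add(3, 4))))), 2) = Pow(Add(-56, Mul(Pow(7, -1), Add(28, Mul(6, -6, 7)))), 2) = Pow(Add(-56, Mul(Rational(1, 7), Add(28, -252))), 2) = Pow(Add(-56, Mul(Rational(1, 7), -224)), 2) = Pow(Add(-56, -32), 2) = Pow(-88, 2) = 7744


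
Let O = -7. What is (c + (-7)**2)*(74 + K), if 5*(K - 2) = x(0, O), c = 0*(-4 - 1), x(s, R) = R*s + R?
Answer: 18277/5 ≈ 3655.4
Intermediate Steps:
x(s, R) = R + R*s
c = 0 (c = 0*(-5) = 0)
K = 3/5 (K = 2 + (-7*(1 + 0))/5 = 2 + (-7*1)/5 = 2 + (1/5)*(-7) = 2 - 7/5 = 3/5 ≈ 0.60000)
(c + (-7)**2)*(74 + K) = (0 + (-7)**2)*(74 + 3/5) = (0 + 49)*(373/5) = 49*(373/5) = 18277/5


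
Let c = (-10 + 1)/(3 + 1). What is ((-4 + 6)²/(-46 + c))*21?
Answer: -336/193 ≈ -1.7409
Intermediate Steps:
c = -9/4 ≈ -2.2500
((-4 + 6)²/(-46 + c))*21 = ((-4 + 6)²/(-46 - 9/4))*21 = (2²/(-193/4))*21 = -4/193*4*21 = -16/193*21 = -336/193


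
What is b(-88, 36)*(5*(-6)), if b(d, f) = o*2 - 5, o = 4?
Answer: -90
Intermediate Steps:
b(d, f) = 3 (b(d, f) = 4*2 - 5 = 8 - 5 = 3)
b(-88, 36)*(5*(-6)) = 3*(5*(-6)) = 3*(-30) = -90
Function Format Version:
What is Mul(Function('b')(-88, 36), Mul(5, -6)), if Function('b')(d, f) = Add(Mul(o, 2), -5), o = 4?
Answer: -90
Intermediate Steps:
Function('b')(d, f) = 3 (Function('b')(d, f) = Add(Mul(4, 2), -5) = Add(8, -5) = 3)
Mul(Function('b')(-88, 36), Mul(5, -6)) = Mul(3, Mul(5, -6)) = Mul(3, -30) = -90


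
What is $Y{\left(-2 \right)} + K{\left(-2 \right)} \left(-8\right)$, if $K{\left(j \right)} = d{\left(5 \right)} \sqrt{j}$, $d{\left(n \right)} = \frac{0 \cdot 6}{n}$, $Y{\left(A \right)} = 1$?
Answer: $1$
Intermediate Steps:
$d{\left(n \right)} = 0$ ($d{\left(n \right)} = \frac{0}{n} = 0$)
$K{\left(j \right)} = 0$ ($K{\left(j \right)} = 0 \sqrt{j} = 0$)
$Y{\left(-2 \right)} + K{\left(-2 \right)} \left(-8\right) = 1 + 0 \left(-8\right) = 1 + 0 = 1$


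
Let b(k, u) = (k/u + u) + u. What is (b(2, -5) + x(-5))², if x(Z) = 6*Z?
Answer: 40804/25 ≈ 1632.2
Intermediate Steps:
b(k, u) = 2*u + k/u (b(k, u) = (u + k/u) + u = 2*u + k/u)
(b(2, -5) + x(-5))² = ((2*(-5) + 2/(-5)) + 6*(-5))² = ((-10 + 2*(-⅕)) - 30)² = ((-10 - ⅖) - 30)² = (-52/5 - 30)² = (-202/5)² = 40804/25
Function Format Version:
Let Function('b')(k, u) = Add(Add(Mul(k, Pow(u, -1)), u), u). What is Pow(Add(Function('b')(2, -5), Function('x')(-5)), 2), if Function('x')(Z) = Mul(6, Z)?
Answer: Rational(40804, 25) ≈ 1632.2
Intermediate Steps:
Function('b')(k, u) = Add(Mul(2, u), Mul(k, Pow(u, -1))) (Function('b')(k, u) = Add(Add(u, Mul(k, Pow(u, -1))), u) = Add(Mul(2, u), Mul(k, Pow(u, -1))))
Pow(Add(Function('b')(2, -5), Function('x')(-5)), 2) = Pow(Add(Add(Mul(2, -5), Mul(2, Pow(-5, -1))), Mul(6, -5)), 2) = Pow(Add(Add(-10, Mul(2, Rational(-1, 5))), -30), 2) = Pow(Add(Add(-10, Rational(-2, 5)), -30), 2) = Pow(Add(Rational(-52, 5), -30), 2) = Pow(Rational(-202, 5), 2) = Rational(40804, 25)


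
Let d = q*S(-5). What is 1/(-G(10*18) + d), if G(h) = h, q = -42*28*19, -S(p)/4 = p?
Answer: -1/447060 ≈ -2.2368e-6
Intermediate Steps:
S(p) = -4*p
q = -22344 (q = -1176*19 = -22344)
d = -446880 (d = -(-89376)*(-5) = -22344*20 = -446880)
1/(-G(10*18) + d) = 1/(-10*18 - 446880) = 1/(-1*180 - 446880) = 1/(-180 - 446880) = 1/(-447060) = -1/447060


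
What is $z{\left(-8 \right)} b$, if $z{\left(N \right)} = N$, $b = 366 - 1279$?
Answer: $7304$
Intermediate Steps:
$b = -913$ ($b = 366 - 1279 = -913$)
$z{\left(-8 \right)} b = \left(-8\right) \left(-913\right) = 7304$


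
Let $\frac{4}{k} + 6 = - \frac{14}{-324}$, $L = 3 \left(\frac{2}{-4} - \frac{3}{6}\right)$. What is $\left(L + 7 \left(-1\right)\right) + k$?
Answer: $- \frac{10298}{965} \approx -10.672$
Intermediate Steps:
$L = -3$ ($L = 3 \left(2 \left(- \frac{1}{4}\right) - \frac{1}{2}\right) = 3 \left(- \frac{1}{2} - \frac{1}{2}\right) = 3 \left(-1\right) = -3$)
$k = - \frac{648}{965}$ ($k = \frac{4}{-6 - \frac{14}{-324}} = \frac{4}{-6 - - \frac{7}{162}} = \frac{4}{-6 + \frac{7}{162}} = \frac{4}{- \frac{965}{162}} = 4 \left(- \frac{162}{965}\right) = - \frac{648}{965} \approx -0.6715$)
$\left(L + 7 \left(-1\right)\right) + k = \left(-3 + 7 \left(-1\right)\right) - \frac{648}{965} = \left(-3 - 7\right) - \frac{648}{965} = -10 - \frac{648}{965} = - \frac{10298}{965}$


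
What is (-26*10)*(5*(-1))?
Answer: 1300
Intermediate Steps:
(-26*10)*(5*(-1)) = -260*(-5) = 1300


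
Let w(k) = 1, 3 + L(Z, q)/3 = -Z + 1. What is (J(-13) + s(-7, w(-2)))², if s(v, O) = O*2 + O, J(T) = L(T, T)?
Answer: 1296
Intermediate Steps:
L(Z, q) = -6 - 3*Z (L(Z, q) = -9 + 3*(-Z + 1) = -9 + 3*(1 - Z) = -9 + (3 - 3*Z) = -6 - 3*Z)
J(T) = -6 - 3*T
s(v, O) = 3*O (s(v, O) = 2*O + O = 3*O)
(J(-13) + s(-7, w(-2)))² = ((-6 - 3*(-13)) + 3*1)² = ((-6 + 39) + 3)² = (33 + 3)² = 36² = 1296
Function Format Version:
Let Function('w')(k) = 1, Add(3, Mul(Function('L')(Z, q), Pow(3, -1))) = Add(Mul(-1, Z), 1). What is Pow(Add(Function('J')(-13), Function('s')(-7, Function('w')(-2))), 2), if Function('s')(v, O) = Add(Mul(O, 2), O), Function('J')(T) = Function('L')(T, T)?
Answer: 1296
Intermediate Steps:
Function('L')(Z, q) = Add(-6, Mul(-3, Z)) (Function('L')(Z, q) = Add(-9, Mul(3, Add(Mul(-1, Z), 1))) = Add(-9, Mul(3, Add(1, Mul(-1, Z)))) = Add(-9, Add(3, Mul(-3, Z))) = Add(-6, Mul(-3, Z)))
Function('J')(T) = Add(-6, Mul(-3, T))
Function('s')(v, O) = Mul(3, O) (Function('s')(v, O) = Add(Mul(2, O), O) = Mul(3, O))
Pow(Add(Function('J')(-13), Function('s')(-7, Function('w')(-2))), 2) = Pow(Add(Add(-6, Mul(-3, -13)), Mul(3, 1)), 2) = Pow(Add(Add(-6, 39), 3), 2) = Pow(Add(33, 3), 2) = Pow(36, 2) = 1296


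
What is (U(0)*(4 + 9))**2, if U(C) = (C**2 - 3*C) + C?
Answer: 0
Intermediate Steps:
U(C) = C**2 - 2*C
(U(0)*(4 + 9))**2 = ((0*(-2 + 0))*(4 + 9))**2 = ((0*(-2))*13)**2 = (0*13)**2 = 0**2 = 0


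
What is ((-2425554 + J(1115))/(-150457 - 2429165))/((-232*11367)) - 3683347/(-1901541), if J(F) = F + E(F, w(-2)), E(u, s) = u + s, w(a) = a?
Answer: 4176199350071501455/2155978176570069048 ≈ 1.9370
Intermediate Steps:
E(u, s) = s + u
J(F) = -2 + 2*F (J(F) = F + (-2 + F) = -2 + 2*F)
((-2425554 + J(1115))/(-150457 - 2429165))/((-232*11367)) - 3683347/(-1901541) = ((-2425554 + (-2 + 2*1115))/(-150457 - 2429165))/((-232*11367)) - 3683347/(-1901541) = ((-2425554 + (-2 + 2230))/(-2579622))/(-2637144) - 3683347*(-1/1901541) = ((-2425554 + 2228)*(-1/2579622))*(-1/2637144) + 3683347/1901541 = -2423326*(-1/2579622)*(-1/2637144) + 3683347/1901541 = (1211663/1289811)*(-1/2637144) + 3683347/1901541 = -1211663/3401417339784 + 3683347/1901541 = 4176199350071501455/2155978176570069048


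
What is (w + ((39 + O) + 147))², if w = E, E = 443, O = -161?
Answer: 219024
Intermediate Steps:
w = 443
(w + ((39 + O) + 147))² = (443 + ((39 - 161) + 147))² = (443 + (-122 + 147))² = (443 + 25)² = 468² = 219024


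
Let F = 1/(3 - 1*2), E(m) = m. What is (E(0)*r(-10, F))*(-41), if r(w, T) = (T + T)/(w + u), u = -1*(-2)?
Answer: 0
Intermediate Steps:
u = 2
F = 1 (F = 1/(3 - 2) = 1/1 = 1)
r(w, T) = 2*T/(2 + w) (r(w, T) = (T + T)/(w + 2) = (2*T)/(2 + w) = 2*T/(2 + w))
(E(0)*r(-10, F))*(-41) = (0*(2*1/(2 - 10)))*(-41) = (0*(2*1/(-8)))*(-41) = (0*(2*1*(-⅛)))*(-41) = (0*(-¼))*(-41) = 0*(-41) = 0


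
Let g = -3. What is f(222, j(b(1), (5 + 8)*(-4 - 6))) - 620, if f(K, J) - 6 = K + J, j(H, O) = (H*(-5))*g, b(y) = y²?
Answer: -377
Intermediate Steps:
j(H, O) = 15*H (j(H, O) = (H*(-5))*(-3) = -5*H*(-3) = 15*H)
f(K, J) = 6 + J + K (f(K, J) = 6 + (K + J) = 6 + (J + K) = 6 + J + K)
f(222, j(b(1), (5 + 8)*(-4 - 6))) - 620 = (6 + 15*1² + 222) - 620 = (6 + 15*1 + 222) - 620 = (6 + 15 + 222) - 620 = 243 - 620 = -377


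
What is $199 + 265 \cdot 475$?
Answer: $126074$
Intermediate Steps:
$199 + 265 \cdot 475 = 199 + 125875 = 126074$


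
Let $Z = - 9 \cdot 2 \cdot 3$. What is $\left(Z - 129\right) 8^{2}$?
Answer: $-11712$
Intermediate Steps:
$Z = -54$ ($Z = \left(-9\right) 6 = -54$)
$\left(Z - 129\right) 8^{2} = \left(-54 - 129\right) 8^{2} = \left(-183\right) 64 = -11712$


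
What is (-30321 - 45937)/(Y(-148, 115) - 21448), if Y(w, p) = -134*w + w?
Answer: 5447/126 ≈ 43.230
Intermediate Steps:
Y(w, p) = -133*w
(-30321 - 45937)/(Y(-148, 115) - 21448) = (-30321 - 45937)/(-133*(-148) - 21448) = -76258/(19684 - 21448) = -76258/(-1764) = -76258*(-1/1764) = 5447/126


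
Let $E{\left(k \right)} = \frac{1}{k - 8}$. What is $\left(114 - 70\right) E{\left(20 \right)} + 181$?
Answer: $\frac{554}{3} \approx 184.67$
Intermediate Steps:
$E{\left(k \right)} = \frac{1}{-8 + k}$
$\left(114 - 70\right) E{\left(20 \right)} + 181 = \frac{114 - 70}{-8 + 20} + 181 = \frac{114 - 70}{12} + 181 = 44 \cdot \frac{1}{12} + 181 = \frac{11}{3} + 181 = \frac{554}{3}$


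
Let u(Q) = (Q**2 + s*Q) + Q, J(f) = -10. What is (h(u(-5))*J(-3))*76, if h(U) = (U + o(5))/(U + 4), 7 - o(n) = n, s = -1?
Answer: -20520/29 ≈ -707.59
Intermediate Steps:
o(n) = 7 - n
u(Q) = Q**2 (u(Q) = (Q**2 - Q) + Q = Q**2)
h(U) = (2 + U)/(4 + U) (h(U) = (U + (7 - 1*5))/(U + 4) = (U + (7 - 5))/(4 + U) = (U + 2)/(4 + U) = (2 + U)/(4 + U))
(h(u(-5))*J(-3))*76 = (((2 + (-5)**2)/(4 + (-5)**2))*(-10))*76 = (((2 + 25)/(4 + 25))*(-10))*76 = ((27/29)*(-10))*76 = -270/29*76 = -20520/29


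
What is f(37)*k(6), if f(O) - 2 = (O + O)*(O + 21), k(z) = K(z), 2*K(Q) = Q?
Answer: 12882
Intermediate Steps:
K(Q) = Q/2
k(z) = z/2
f(O) = 2 + 2*O*(21 + O) (f(O) = 2 + (O + O)*(O + 21) = 2 + (2*O)*(21 + O) = 2 + 2*O*(21 + O))
f(37)*k(6) = (2 + 2*37**2 + 42*37)*((1/2)*6) = (2 + 2*1369 + 1554)*3 = (2 + 2738 + 1554)*3 = 4294*3 = 12882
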